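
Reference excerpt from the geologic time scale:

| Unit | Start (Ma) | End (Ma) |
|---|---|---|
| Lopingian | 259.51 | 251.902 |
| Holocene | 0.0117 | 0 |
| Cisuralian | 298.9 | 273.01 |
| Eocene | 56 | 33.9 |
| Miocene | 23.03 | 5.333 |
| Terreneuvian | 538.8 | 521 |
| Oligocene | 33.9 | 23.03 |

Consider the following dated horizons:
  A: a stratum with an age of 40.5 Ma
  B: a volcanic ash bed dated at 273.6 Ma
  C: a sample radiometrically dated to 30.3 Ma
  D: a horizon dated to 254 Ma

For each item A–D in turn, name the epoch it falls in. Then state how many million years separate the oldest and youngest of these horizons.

Match each age against the start–end ranges in the excerpt: A = 40.5 Ma → Eocene (56–33.9); B = 273.6 Ma → Cisuralian (298.9–273.01); C = 30.3 Ma → Oligocene (33.9–23.03); D = 254 Ma → Lopingian (259.51–251.902).
The largest age is 273.6 Ma and the smallest is 30.3 Ma; their difference is 243.3 Myr.

A — Eocene; B — Cisuralian; C — Oligocene; D — Lopingian; span 243.3 million years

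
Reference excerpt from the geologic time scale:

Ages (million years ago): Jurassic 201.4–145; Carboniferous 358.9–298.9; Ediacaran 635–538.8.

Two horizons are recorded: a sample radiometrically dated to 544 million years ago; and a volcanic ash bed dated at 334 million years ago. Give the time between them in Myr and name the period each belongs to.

Elapsed time: 544 − 334 = 210 Myr.
544 Ma lies within 635–538.8 Ma: Ediacaran.
334 Ma lies within 358.9–298.9 Ma: Carboniferous.

210 million years apart; the first in the Ediacaran, the second in the Carboniferous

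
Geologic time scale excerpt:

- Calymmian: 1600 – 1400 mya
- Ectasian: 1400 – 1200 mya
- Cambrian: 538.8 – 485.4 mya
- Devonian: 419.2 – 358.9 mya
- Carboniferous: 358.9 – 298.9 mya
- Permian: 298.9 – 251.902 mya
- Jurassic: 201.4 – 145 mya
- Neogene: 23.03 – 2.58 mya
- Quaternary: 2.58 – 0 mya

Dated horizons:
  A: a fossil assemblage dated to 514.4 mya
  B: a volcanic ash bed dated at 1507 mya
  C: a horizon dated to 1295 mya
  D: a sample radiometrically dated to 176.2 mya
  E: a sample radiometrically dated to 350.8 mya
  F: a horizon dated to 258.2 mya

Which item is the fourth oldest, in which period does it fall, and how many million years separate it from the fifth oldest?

Sorted oldest-first by Ma: B (1507), C (1295), A (514.4), E (350.8), F (258.2), D (176.2).
The fourth oldest is E at 350.8 Ma, which lies in 358.9–298.9 Ma: the Carboniferous.
The fifth oldest is F at 258.2 Ma; separation = |350.8 − 258.2| = 92.6 Myr.

E, in the Carboniferous; 92.6 million years to F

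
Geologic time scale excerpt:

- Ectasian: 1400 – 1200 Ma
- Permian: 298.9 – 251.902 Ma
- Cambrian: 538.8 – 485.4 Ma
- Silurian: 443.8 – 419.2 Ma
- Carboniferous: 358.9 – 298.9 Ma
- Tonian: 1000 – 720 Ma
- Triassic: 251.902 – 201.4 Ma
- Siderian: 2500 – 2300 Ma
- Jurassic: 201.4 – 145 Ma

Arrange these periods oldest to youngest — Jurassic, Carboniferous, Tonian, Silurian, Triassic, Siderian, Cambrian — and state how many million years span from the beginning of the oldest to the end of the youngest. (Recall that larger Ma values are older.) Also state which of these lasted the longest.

Siderian, Tonian, Cambrian, Silurian, Carboniferous, Triassic, Jurassic; total span 2355 Myr; longest is Tonian

Start ages (Ma): Siderian 2500, Tonian 1000, Cambrian 538.8, Silurian 443.8, Carboniferous 358.9, Triassic 251.902, Jurassic 201.4.
Ordered oldest to youngest: Siderian, Tonian, Cambrian, Silurian, Carboniferous, Triassic, Jurassic.
Span = 2500 − 145 = 2355 Myr.
Durations: Jurassic 56.4, Siderian 200, Cambrian 53.4, Silurian 24.6, Carboniferous 60, Triassic 50.502, Tonian 280 → longest is Tonian (280 Myr).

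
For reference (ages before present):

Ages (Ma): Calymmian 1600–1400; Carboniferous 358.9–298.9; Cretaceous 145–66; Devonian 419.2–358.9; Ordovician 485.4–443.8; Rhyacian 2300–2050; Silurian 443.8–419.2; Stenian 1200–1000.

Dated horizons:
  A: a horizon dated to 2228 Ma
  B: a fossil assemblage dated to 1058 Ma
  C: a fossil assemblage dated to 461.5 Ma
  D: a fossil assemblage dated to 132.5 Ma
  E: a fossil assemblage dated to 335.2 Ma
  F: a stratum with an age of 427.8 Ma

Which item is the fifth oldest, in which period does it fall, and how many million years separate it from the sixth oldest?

E, in the Carboniferous; 202.7 million years to D

Sorted oldest-first by Ma: A (2228), B (1058), C (461.5), F (427.8), E (335.2), D (132.5).
The fifth oldest is E at 335.2 Ma, which lies in 358.9–298.9 Ma: the Carboniferous.
The sixth oldest is D at 132.5 Ma; separation = |335.2 − 132.5| = 202.7 Myr.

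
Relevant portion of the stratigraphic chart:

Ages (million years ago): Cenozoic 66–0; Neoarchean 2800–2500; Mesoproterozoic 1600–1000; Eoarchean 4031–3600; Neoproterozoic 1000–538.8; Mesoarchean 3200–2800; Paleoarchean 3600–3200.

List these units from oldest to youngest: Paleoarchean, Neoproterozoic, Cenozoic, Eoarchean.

Eoarchean, then Paleoarchean, then Neoproterozoic, then Cenozoic

The oldest of these is Eoarchean (starts 4031 Ma) and the youngest is Cenozoic (ends 0 Ma).
In between, by decreasing start age: Paleoarchean (3600), Neoproterozoic (1000).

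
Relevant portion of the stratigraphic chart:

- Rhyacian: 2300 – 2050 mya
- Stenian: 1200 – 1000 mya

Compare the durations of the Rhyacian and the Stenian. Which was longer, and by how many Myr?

Rhyacian: 2300 − 2050 = 250 Myr.
Stenian: 1200 − 1000 = 200 Myr.
Difference: 250 − 200 = 50 Myr, so the Rhyacian was longer.

Rhyacian, by 50 million years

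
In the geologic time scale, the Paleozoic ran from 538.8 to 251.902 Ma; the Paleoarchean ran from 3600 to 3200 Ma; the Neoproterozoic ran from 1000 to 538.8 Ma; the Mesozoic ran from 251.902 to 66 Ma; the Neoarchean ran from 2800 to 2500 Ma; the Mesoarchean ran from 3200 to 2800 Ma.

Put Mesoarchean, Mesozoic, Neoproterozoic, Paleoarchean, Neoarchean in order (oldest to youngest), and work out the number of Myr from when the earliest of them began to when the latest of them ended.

Paleoarchean, Mesoarchean, Neoarchean, Neoproterozoic, Mesozoic; total span 3534 Myr

From the excerpt: Mesoarchean 3200–2800; Mesozoic 251.902–66; Neoproterozoic 1000–538.8; Paleoarchean 3600–3200; Neoarchean 2800–2500 (Ma).
Larger Ma is earlier, so the oldest is Paleoarchean and the youngest is Mesozoic; oldest to youngest: Paleoarchean, Mesoarchean, Neoarchean, Neoproterozoic, Mesozoic.
Oldest start 3600 minus youngest end 66 gives 3534 Myr overall.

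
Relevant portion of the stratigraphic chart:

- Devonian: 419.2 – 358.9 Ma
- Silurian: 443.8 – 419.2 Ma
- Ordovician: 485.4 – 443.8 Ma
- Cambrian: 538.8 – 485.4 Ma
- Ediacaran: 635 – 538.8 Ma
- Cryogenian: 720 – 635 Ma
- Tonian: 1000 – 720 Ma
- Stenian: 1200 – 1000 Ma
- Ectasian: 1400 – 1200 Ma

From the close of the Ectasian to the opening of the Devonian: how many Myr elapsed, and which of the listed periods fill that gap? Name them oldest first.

780.8 million years; Stenian, Tonian, Cryogenian, Ediacaran, Cambrian, Ordovician, Silurian

The Ectasian closes at 1200 Ma and the Devonian opens at 419.2 Ma, so the interval is 1200 − 419.2 = 780.8 Myr.
A period fits inside if it starts at or after 1200 Ma and ends at or before 419.2 Ma; oldest first that gives Stenian, Tonian, Cryogenian, Ediacaran, Cambrian, Ordovician, Silurian.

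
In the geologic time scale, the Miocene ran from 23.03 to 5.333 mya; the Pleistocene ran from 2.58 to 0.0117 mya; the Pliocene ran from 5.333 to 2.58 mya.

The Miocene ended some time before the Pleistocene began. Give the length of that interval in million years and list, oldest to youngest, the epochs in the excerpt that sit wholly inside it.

End of Miocene = 5.333 Ma; start of Pleistocene = 2.58 Ma.
Gap = 5.333 − 2.58 = 2.753 Myr.
Epochs wholly inside 5.333–2.58 Ma: Pliocene (5.333–2.58).

2.753 million years; Pliocene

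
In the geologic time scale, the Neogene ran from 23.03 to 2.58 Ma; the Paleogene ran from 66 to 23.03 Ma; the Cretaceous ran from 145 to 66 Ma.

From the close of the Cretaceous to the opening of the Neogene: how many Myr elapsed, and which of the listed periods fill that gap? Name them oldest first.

The Cretaceous closes at 66 Ma and the Neogene opens at 23.03 Ma, so the interval is 66 − 23.03 = 42.97 Myr.
A period fits inside if it starts at or after 66 Ma and ends at or before 23.03 Ma; oldest first that gives Paleogene.

42.97 million years; Paleogene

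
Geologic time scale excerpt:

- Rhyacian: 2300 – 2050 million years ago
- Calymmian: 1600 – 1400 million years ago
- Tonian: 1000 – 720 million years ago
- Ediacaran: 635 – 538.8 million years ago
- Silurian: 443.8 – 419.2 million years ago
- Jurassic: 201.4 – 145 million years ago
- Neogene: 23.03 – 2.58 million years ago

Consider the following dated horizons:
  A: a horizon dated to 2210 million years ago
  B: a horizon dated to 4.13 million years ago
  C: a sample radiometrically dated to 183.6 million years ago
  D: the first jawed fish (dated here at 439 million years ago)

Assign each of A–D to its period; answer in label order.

A — Rhyacian; B — Neogene; C — Jurassic; D — Silurian

A: 2210 Ma lies in 2300–2050 Ma, so Rhyacian.
B: 4.13 Ma lies in 23.03–2.58 Ma, so Neogene.
C: 183.6 Ma lies in 201.4–145 Ma, so Jurassic.
D: 439 Ma lies in 443.8–419.2 Ma, so Silurian.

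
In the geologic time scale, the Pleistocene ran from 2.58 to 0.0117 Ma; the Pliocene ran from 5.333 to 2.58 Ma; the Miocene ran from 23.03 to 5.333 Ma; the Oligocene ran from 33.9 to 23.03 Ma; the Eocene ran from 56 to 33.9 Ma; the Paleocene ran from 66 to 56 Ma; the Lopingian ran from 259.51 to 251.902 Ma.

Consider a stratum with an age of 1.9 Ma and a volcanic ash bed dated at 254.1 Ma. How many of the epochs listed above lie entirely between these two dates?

5

The older date is 254.1 Ma and the younger is 1.9 Ma.
Epochs with start < 254.1 and end > 1.9 Ma: Paleocene (66–56), Eocene (56–33.9), Oligocene (33.9–23.03), Miocene (23.03–5.333), Pliocene (5.333–2.58).
That is 5 complete epochs.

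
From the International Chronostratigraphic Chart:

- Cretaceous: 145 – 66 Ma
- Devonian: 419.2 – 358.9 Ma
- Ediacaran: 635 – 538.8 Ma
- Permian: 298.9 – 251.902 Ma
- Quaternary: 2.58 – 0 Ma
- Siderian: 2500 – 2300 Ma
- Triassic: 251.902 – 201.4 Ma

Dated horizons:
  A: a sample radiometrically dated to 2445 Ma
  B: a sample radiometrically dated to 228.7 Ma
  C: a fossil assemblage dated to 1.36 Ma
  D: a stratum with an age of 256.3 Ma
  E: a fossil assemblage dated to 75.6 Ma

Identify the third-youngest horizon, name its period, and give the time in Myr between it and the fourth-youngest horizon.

B, in the Triassic; 27.6 million years to D

Smaller Ma means younger, so youngest first: C 1.36 < E 75.6 < B 228.7 < D 256.3 < A 2445.
Counting 3 along gives B (228.7 Ma); the excerpt puts that inside the Triassic, 251.902–201.4 Ma.
Next in line is D (256.3 Ma), and 256.3 − 228.7 = 27.6 Myr.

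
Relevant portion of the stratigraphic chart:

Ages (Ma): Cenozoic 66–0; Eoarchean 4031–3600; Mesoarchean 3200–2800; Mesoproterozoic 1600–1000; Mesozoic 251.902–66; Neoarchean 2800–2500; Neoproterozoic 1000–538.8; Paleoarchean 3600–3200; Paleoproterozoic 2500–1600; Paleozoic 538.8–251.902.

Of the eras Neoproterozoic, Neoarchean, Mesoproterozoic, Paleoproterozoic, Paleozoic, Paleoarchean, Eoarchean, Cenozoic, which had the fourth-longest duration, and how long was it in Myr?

Eoarchean, 431 million years

Start − end for each: Neoproterozoic 1000 − 538.8 = 461.2; Neoarchean 2800 − 2500 = 300; Mesoproterozoic 1600 − 1000 = 600; Paleoproterozoic 2500 − 1600 = 900; Paleozoic 538.8 − 251.902 = 286.898; Paleoarchean 3600 − 3200 = 400; Eoarchean 4031 − 3600 = 431; Cenozoic 66 − 0 = 66.
Ranking these from longest: Paleoproterozoic > Mesoproterozoic > Neoproterozoic > Eoarchean > Paleoarchean > Neoarchean > Paleozoic > Cenozoic.
Position 4 in that ranking is Eoarchean, which lasted 431 Myr.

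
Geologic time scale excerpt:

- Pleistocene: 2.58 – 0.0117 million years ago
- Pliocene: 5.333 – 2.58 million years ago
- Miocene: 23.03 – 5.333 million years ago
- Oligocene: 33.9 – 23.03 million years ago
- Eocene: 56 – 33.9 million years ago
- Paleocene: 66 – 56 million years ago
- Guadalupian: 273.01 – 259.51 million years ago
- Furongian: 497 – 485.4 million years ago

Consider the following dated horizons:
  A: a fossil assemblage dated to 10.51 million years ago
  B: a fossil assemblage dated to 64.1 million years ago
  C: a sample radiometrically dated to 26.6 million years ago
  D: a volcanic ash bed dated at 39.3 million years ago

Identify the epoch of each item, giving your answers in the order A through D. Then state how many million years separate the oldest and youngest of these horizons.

A — Miocene; B — Paleocene; C — Oligocene; D — Eocene; span 53.59 million years

Match each age against the start–end ranges in the excerpt: A = 10.51 Ma → Miocene (23.03–5.333); B = 64.1 Ma → Paleocene (66–56); C = 26.6 Ma → Oligocene (33.9–23.03); D = 39.3 Ma → Eocene (56–33.9).
The largest age is 64.1 Ma and the smallest is 10.51 Ma; their difference is 53.59 Myr.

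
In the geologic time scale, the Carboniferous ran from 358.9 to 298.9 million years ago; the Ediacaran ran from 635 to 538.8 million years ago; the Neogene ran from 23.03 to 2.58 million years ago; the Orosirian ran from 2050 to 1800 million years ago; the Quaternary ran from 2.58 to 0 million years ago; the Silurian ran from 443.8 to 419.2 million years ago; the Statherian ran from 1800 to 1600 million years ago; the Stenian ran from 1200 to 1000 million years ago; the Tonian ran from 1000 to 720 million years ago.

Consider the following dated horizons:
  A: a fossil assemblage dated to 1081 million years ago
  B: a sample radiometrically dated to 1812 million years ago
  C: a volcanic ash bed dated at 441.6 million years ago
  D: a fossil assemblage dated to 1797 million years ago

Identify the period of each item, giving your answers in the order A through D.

Match each age against the start–end ranges in the excerpt: A = 1081 Ma → Stenian (1200–1000); B = 1812 Ma → Orosirian (2050–1800); C = 441.6 Ma → Silurian (443.8–419.2); D = 1797 Ma → Statherian (1800–1600).

A — Stenian; B — Orosirian; C — Silurian; D — Statherian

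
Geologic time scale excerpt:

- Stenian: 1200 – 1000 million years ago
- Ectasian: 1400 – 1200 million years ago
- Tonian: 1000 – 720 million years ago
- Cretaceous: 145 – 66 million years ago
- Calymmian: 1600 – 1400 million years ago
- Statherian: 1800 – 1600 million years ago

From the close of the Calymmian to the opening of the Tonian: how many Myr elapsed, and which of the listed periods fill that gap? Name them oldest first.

End of Calymmian = 1400 Ma; start of Tonian = 1000 Ma.
Gap = 1400 − 1000 = 400 Myr.
Periods wholly inside 1400–1000 Ma: Ectasian (1400–1200), Stenian (1200–1000).

400 million years; Ectasian, Stenian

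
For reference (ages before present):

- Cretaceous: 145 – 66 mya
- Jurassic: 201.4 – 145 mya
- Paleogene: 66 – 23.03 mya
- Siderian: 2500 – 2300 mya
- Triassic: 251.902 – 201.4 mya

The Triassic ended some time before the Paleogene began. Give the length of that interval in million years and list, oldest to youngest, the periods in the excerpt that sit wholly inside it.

135.4 million years; Jurassic, Cretaceous

The Triassic closes at 201.4 Ma and the Paleogene opens at 66 Ma, so the interval is 201.4 − 66 = 135.4 Myr.
A period fits inside if it starts at or after 201.4 Ma and ends at or before 66 Ma; oldest first that gives Jurassic, Cretaceous.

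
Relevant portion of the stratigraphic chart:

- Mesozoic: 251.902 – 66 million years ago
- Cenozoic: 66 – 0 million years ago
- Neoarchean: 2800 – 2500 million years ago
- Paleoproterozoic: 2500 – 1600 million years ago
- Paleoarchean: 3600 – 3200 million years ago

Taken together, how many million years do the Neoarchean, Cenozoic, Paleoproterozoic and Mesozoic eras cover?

1451.902 million years

Duration is start − end for each: (2800 − 2500) + (66 − 0) + (2500 − 1600) + (251.902 − 66).
That is 300 + 66 + 900 + 185.902, which totals 1451.902 million years.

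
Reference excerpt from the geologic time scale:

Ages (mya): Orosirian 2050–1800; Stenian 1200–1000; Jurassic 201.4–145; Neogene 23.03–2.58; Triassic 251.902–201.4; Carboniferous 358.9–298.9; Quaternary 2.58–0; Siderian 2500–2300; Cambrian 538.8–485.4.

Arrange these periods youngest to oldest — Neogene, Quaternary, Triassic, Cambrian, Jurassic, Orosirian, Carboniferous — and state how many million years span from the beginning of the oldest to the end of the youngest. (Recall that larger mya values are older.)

Start ages (Ma): Orosirian 2050, Cambrian 538.8, Carboniferous 358.9, Triassic 251.902, Jurassic 201.4, Neogene 23.03, Quaternary 2.58.
Ordered youngest to oldest: Quaternary, Neogene, Jurassic, Triassic, Carboniferous, Cambrian, Orosirian.
Span = 2050 − 0 = 2050 Myr.

Quaternary → Neogene → Jurassic → Triassic → Carboniferous → Cambrian → Orosirian; total span 2050 Myr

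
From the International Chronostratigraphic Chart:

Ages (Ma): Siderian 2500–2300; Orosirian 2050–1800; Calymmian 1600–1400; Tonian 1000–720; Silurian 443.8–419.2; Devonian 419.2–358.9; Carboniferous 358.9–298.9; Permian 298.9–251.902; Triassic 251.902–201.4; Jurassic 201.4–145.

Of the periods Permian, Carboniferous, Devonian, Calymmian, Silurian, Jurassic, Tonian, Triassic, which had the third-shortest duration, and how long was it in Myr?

Start − end for each: Permian 298.9 − 251.902 = 46.998; Carboniferous 358.9 − 298.9 = 60; Devonian 419.2 − 358.9 = 60.3; Calymmian 1600 − 1400 = 200; Silurian 443.8 − 419.2 = 24.6; Jurassic 201.4 − 145 = 56.4; Tonian 1000 − 720 = 280; Triassic 251.902 − 201.4 = 50.502.
Ranking these from shortest: Silurian < Permian < Triassic < Jurassic < Carboniferous < Devonian < Calymmian < Tonian.
Position 3 in that ranking is Triassic, which lasted 50.502 Myr.

Triassic, 50.502 million years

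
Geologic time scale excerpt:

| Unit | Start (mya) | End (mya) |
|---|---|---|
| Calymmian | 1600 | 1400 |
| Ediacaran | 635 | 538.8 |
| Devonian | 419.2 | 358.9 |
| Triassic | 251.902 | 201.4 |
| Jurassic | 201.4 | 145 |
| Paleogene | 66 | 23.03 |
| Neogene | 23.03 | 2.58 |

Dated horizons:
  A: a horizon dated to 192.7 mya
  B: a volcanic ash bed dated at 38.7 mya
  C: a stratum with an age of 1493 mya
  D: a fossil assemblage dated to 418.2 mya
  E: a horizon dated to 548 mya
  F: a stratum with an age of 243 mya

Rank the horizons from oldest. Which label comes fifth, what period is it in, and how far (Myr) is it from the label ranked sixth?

A, in the Jurassic; 154 million years to B

Larger Ma means older, so oldest first: C 1493 > E 548 > D 418.2 > F 243 > A 192.7 > B 38.7.
Counting 5 along gives A (192.7 Ma); the excerpt puts that inside the Jurassic, 201.4–145 Ma.
Next in line is B (38.7 Ma), and 192.7 − 38.7 = 154 Myr.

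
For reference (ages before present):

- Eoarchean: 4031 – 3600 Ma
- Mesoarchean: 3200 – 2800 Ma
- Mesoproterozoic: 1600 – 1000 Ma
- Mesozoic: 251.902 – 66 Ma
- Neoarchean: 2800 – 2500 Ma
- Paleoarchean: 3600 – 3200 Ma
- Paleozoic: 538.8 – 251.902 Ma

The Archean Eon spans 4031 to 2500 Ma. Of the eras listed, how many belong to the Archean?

4

Eras inside 4031–2500 Ma: Eoarchean, Paleoarchean, Mesoarchean, Neoarchean — 4 in total.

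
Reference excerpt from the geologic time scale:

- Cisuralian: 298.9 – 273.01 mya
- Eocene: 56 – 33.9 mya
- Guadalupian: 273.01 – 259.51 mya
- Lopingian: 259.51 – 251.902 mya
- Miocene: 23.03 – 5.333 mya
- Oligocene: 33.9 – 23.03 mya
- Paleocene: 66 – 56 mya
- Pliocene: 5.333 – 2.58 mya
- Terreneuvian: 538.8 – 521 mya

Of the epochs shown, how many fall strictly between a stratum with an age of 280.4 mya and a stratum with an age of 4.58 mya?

The older date is 280.4 Ma and the younger is 4.58 Ma.
Epochs with start < 280.4 and end > 4.58 Ma: Guadalupian (273.01–259.51), Lopingian (259.51–251.902), Paleocene (66–56), Eocene (56–33.9), Oligocene (33.9–23.03), Miocene (23.03–5.333).
That is 6 complete epochs.

6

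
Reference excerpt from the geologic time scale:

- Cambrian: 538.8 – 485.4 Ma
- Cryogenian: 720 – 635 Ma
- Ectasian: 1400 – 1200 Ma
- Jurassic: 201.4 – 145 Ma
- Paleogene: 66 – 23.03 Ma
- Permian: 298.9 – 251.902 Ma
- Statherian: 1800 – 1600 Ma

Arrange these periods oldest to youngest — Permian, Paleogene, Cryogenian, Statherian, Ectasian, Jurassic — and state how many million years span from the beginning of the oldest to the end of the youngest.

From the excerpt: Permian 298.9–251.902; Paleogene 66–23.03; Cryogenian 720–635; Statherian 1800–1600; Ectasian 1400–1200; Jurassic 201.4–145 (Ma).
Larger Ma is earlier, so the oldest is Statherian and the youngest is Paleogene; oldest to youngest: Statherian, Ectasian, Cryogenian, Permian, Jurassic, Paleogene.
Oldest start 1800 minus youngest end 23.03 gives 1776.97 Myr overall.

Statherian, Ectasian, Cryogenian, Permian, Jurassic, Paleogene; total span 1776.97 Myr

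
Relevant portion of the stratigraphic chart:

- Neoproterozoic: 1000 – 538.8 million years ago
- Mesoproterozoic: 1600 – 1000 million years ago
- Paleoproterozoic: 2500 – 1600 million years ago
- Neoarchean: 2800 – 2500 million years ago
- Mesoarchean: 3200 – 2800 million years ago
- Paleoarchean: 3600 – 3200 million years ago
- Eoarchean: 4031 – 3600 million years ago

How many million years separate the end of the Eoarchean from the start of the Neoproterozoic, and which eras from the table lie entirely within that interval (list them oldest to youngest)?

2600 million years; Paleoarchean, Mesoarchean, Neoarchean, Paleoproterozoic, Mesoproterozoic

End of Eoarchean = 3600 Ma; start of Neoproterozoic = 1000 Ma.
Gap = 3600 − 1000 = 2600 Myr.
Eras wholly inside 3600–1000 Ma: Paleoarchean (3600–3200), Mesoarchean (3200–2800), Neoarchean (2800–2500), Paleoproterozoic (2500–1600), Mesoproterozoic (1600–1000).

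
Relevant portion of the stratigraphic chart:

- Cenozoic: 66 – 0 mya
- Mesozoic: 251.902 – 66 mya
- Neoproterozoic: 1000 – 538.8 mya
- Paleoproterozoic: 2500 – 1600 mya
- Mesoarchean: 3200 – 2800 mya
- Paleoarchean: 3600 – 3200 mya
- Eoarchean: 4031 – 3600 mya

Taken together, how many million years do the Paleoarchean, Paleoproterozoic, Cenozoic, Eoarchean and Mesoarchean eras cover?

Duration is start − end for each: (3600 − 3200) + (2500 − 1600) + (66 − 0) + (4031 − 3600) + (3200 − 2800).
That is 400 + 900 + 66 + 431 + 400, which totals 2197 million years.

2197 million years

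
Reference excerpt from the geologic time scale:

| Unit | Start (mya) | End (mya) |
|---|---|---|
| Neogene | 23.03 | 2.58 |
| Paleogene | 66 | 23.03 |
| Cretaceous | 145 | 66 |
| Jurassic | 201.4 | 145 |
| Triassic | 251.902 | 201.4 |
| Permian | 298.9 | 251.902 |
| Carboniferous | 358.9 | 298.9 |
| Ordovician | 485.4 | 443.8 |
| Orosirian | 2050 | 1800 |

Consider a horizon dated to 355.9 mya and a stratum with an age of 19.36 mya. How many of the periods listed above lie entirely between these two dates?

355.9 Ma sits inside the Carboniferous (358.9–298.9) and 19.36 Ma inside the Neogene (23.03–2.58); neither of those is wholly between the two dates.
The listed periods lying completely between them are Permian, Triassic, Jurassic, Cretaceous, Paleogene — 5 in all.

5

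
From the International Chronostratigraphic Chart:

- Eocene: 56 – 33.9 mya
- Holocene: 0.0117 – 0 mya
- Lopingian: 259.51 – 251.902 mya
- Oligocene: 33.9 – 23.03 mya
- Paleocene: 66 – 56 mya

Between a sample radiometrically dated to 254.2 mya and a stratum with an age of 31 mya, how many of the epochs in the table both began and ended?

2

254.2 Ma sits inside the Lopingian (259.51–251.902) and 31 Ma inside the Oligocene (33.9–23.03); neither of those is wholly between the two dates.
The listed epochs lying completely between them are Paleocene, Eocene — 2 in all.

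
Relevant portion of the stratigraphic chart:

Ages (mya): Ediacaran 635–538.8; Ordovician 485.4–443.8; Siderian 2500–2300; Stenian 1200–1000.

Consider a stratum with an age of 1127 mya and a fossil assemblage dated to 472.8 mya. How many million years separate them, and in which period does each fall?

Elapsed time: 1127 − 472.8 = 654.2 Myr.
1127 Ma lies within 1200–1000 Ma: Stenian.
472.8 Ma lies within 485.4–443.8 Ma: Ordovician.

654.2 million years apart; the first in the Stenian, the second in the Ordovician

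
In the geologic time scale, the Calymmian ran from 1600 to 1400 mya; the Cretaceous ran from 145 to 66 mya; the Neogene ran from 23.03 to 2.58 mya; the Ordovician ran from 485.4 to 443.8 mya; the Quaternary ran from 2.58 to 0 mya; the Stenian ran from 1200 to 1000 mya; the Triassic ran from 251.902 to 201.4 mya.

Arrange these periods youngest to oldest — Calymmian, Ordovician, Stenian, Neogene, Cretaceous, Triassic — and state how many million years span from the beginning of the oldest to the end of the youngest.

Start ages (Ma): Calymmian 1600, Stenian 1200, Ordovician 485.4, Triassic 251.902, Cretaceous 145, Neogene 23.03.
Ordered youngest to oldest: Neogene, Cretaceous, Triassic, Ordovician, Stenian, Calymmian.
Span = 1600 − 2.58 = 1597.42 Myr.

Neogene → Cretaceous → Triassic → Ordovician → Stenian → Calymmian; total span 1597.42 Myr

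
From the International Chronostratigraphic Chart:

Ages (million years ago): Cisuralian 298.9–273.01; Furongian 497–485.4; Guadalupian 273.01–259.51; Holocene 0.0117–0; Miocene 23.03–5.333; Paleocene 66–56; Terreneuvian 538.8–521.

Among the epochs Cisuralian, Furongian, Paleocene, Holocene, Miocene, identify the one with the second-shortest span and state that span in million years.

Paleocene, 10 million years

Durations: Cisuralian 25.89; Furongian 11.6; Paleocene 10; Holocene 0.0117; Miocene 17.697 Myr.
Sorted shortest-first: Holocene (0.0117), Paleocene (10), Furongian (11.6), Miocene (17.697), Cisuralian (25.89).
The second shortest is Paleocene at 10 Myr.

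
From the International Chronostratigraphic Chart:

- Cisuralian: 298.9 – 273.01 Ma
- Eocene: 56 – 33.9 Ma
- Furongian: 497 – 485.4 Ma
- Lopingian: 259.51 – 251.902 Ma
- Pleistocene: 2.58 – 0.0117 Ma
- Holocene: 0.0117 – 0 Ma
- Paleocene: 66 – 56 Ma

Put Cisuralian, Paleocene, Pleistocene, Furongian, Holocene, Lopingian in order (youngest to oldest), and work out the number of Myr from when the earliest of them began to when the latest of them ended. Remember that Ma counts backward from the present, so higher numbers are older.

Holocene, Pleistocene, Paleocene, Lopingian, Cisuralian, Furongian; total span 497 Myr

From the excerpt: Cisuralian 298.9–273.01; Paleocene 66–56; Pleistocene 2.58–0.0117; Furongian 497–485.4; Holocene 0.0117–0; Lopingian 259.51–251.902 (Ma).
Larger Ma is earlier, so the oldest is Furongian and the youngest is Holocene; youngest to oldest: Holocene, Pleistocene, Paleocene, Lopingian, Cisuralian, Furongian.
Oldest start 497 minus youngest end 0 gives 497 Myr overall.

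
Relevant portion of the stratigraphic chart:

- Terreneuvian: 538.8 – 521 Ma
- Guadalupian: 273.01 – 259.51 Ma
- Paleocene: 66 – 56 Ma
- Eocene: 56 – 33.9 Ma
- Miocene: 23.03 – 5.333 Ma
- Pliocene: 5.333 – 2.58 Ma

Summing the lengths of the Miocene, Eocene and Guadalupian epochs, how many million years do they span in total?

Each duration: Miocene = 17.697; Eocene = 22.1; Guadalupian = 13.5.
Sum: 17.697 + 22.1 + 13.5 = 53.297 Myr.

53.297 million years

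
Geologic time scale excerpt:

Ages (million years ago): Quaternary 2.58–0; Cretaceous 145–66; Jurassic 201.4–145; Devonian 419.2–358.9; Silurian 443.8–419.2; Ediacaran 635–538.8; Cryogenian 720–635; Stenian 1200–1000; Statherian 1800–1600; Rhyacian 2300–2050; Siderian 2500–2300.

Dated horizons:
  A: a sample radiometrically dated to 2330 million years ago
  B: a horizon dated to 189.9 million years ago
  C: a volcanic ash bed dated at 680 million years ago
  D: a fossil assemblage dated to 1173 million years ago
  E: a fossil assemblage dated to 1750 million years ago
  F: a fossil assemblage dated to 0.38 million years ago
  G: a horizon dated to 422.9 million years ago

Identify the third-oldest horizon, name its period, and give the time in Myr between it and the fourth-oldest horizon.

D, in the Stenian; 493 million years to C

Larger Ma means older, so oldest first: A 2330 > E 1750 > D 1173 > C 680 > G 422.9 > B 189.9 > F 0.38.
Counting 3 along gives D (1173 Ma); the excerpt puts that inside the Stenian, 1200–1000 Ma.
Next in line is C (680 Ma), and 1173 − 680 = 493 Myr.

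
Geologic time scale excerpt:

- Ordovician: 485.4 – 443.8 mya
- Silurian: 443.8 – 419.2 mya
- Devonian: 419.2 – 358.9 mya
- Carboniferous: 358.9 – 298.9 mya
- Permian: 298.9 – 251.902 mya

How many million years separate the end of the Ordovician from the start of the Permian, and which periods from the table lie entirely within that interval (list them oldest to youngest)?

The Ordovician closes at 443.8 Ma and the Permian opens at 298.9 Ma, so the interval is 443.8 − 298.9 = 144.9 Myr.
A period fits inside if it starts at or after 443.8 Ma and ends at or before 298.9 Ma; oldest first that gives Silurian, Devonian, Carboniferous.

144.9 million years; Silurian, Devonian, Carboniferous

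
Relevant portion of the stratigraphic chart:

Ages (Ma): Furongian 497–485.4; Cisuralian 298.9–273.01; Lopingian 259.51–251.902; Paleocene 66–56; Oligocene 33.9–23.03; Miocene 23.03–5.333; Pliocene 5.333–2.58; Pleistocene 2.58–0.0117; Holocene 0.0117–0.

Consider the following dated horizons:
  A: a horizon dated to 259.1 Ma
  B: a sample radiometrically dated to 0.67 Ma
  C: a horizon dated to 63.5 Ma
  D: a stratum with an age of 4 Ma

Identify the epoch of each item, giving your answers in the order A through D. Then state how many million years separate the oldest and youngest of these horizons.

A — Lopingian; B — Pleistocene; C — Paleocene; D — Pliocene; span 258.43 million years

Match each age against the start–end ranges in the excerpt: A = 259.1 Ma → Lopingian (259.51–251.902); B = 0.67 Ma → Pleistocene (2.58–0.0117); C = 63.5 Ma → Paleocene (66–56); D = 4 Ma → Pliocene (5.333–2.58).
The largest age is 259.1 Ma and the smallest is 0.67 Ma; their difference is 258.43 Myr.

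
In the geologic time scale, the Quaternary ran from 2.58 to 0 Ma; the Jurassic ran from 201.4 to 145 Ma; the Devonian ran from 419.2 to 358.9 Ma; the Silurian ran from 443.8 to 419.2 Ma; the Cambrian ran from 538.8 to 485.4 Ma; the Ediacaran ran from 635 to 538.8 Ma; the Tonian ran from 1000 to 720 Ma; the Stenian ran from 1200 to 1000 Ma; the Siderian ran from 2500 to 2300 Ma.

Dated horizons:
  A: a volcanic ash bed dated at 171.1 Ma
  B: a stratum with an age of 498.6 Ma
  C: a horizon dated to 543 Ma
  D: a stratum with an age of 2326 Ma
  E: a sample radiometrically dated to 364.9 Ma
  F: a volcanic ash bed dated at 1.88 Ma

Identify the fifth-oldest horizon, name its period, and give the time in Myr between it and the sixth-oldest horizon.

Sorted oldest-first by Ma: D (2326), C (543), B (498.6), E (364.9), A (171.1), F (1.88).
The fifth oldest is A at 171.1 Ma, which lies in 201.4–145 Ma: the Jurassic.
The sixth oldest is F at 1.88 Ma; separation = |171.1 − 1.88| = 169.22 Myr.

A, in the Jurassic; 169.22 million years to F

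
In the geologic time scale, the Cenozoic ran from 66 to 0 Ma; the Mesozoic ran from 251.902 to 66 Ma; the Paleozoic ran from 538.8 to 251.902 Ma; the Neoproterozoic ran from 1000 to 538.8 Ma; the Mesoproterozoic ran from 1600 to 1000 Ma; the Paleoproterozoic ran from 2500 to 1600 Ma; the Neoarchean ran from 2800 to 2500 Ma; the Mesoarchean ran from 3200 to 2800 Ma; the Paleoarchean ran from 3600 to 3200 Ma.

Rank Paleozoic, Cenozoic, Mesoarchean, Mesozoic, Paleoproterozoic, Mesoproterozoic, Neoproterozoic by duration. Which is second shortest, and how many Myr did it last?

Mesozoic, 185.902 million years

Start − end for each: Paleozoic 538.8 − 251.902 = 286.898; Cenozoic 66 − 0 = 66; Mesoarchean 3200 − 2800 = 400; Mesozoic 251.902 − 66 = 185.902; Paleoproterozoic 2500 − 1600 = 900; Mesoproterozoic 1600 − 1000 = 600; Neoproterozoic 1000 − 538.8 = 461.2.
Ranking these from shortest: Cenozoic < Mesozoic < Paleozoic < Mesoarchean < Neoproterozoic < Mesoproterozoic < Paleoproterozoic.
Position 2 in that ranking is Mesozoic, which lasted 185.902 Myr.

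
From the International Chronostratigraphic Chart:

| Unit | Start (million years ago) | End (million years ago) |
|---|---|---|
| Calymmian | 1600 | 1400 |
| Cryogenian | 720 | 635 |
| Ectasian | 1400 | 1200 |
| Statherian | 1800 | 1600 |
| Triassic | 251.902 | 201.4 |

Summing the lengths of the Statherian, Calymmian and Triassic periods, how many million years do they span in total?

Each duration: Statherian = 200; Calymmian = 200; Triassic = 50.502.
Sum: 200 + 200 + 50.502 = 450.502 Myr.

450.502 million years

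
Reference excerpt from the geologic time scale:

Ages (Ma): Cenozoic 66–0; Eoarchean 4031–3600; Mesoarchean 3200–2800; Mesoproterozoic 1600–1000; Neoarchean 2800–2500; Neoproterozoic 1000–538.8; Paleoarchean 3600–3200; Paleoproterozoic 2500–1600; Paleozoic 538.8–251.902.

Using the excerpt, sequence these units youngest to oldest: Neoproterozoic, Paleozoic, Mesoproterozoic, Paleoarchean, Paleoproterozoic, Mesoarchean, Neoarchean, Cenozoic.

Cenozoic, Paleozoic, Neoproterozoic, Mesoproterozoic, Paleoproterozoic, Neoarchean, Mesoarchean, Paleoarchean

Sorting by start age (ascending Ma, since larger Ma = older): Cenozoic began 66, Paleozoic began 538.8, Neoproterozoic began 1000, Mesoproterozoic began 1600, Paleoproterozoic began 2500, Neoarchean began 2800, Mesoarchean began 3200, Paleoarchean began 3600.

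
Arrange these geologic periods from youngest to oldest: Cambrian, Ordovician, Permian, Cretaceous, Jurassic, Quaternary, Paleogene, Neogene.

Group by era (each group listed oldest first) — Paleozoic: Cambrian, Ordovician, Permian; Mesozoic: Jurassic, Cretaceous; Cenozoic: Paleogene, Neogene, Quaternary. The eras run Paleozoic → Mesozoic → Cenozoic. Concatenating the groups in that era order and then reversing gives youngest to oldest.

Quaternary → Neogene → Paleogene → Cretaceous → Jurassic → Permian → Ordovician → Cambrian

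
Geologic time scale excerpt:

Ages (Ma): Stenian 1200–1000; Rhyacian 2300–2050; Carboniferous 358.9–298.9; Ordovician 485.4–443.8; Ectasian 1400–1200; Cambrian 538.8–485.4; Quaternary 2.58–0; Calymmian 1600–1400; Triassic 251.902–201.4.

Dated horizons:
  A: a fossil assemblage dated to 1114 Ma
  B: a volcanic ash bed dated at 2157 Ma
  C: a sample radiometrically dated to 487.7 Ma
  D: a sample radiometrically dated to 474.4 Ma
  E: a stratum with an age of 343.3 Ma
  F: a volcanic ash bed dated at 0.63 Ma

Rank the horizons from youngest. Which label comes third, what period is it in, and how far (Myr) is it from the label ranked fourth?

Sorted youngest-first by Ma: F (0.63), E (343.3), D (474.4), C (487.7), A (1114), B (2157).
The third youngest is D at 474.4 Ma, which lies in 485.4–443.8 Ma: the Ordovician.
The fourth youngest is C at 487.7 Ma; separation = |474.4 − 487.7| = 13.3 Myr.

D, in the Ordovician; 13.3 million years to C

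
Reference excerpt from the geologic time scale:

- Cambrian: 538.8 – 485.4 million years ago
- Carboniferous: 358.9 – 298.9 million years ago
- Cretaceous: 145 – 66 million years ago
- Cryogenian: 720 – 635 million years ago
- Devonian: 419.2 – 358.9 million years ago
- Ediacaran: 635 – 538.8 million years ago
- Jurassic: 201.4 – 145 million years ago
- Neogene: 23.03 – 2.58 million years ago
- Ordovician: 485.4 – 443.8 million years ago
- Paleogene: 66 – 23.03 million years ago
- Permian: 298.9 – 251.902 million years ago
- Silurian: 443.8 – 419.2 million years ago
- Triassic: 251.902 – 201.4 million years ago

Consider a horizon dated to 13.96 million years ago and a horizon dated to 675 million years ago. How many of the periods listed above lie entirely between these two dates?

675 Ma sits inside the Cryogenian (720–635) and 13.96 Ma inside the Neogene (23.03–2.58); neither of those is wholly between the two dates.
The listed periods lying completely between them are Ediacaran, Cambrian, Ordovician, Silurian, Devonian, Carboniferous, Permian, Triassic, Jurassic, Cretaceous, Paleogene — 11 in all.

11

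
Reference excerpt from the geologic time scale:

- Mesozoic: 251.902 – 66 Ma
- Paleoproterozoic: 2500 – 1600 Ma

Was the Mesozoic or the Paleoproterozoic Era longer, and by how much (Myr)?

Paleoproterozoic, by 714.098 million years

Mesozoic: 251.902 − 66 = 185.902 Myr.
Paleoproterozoic: 2500 − 1600 = 900 Myr.
Difference: 900 − 185.902 = 714.098 Myr, so the Paleoproterozoic was longer.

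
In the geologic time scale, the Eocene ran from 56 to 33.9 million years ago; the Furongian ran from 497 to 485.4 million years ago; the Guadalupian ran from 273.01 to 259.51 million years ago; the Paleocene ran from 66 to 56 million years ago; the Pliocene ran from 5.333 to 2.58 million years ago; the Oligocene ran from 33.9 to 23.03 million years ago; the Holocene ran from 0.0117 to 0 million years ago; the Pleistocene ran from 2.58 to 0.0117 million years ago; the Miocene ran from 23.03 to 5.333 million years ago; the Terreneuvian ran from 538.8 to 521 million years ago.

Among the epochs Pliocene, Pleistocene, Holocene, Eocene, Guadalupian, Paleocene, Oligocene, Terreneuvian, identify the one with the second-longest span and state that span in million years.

Start − end for each: Pliocene 5.333 − 2.58 = 2.753; Pleistocene 2.58 − 0.0117 = 2.5683; Holocene 0.0117 − 0 = 0.0117; Eocene 56 − 33.9 = 22.1; Guadalupian 273.01 − 259.51 = 13.5; Paleocene 66 − 56 = 10; Oligocene 33.9 − 23.03 = 10.87; Terreneuvian 538.8 − 521 = 17.8.
Ranking these from longest: Eocene > Terreneuvian > Guadalupian > Oligocene > Paleocene > Pliocene > Pleistocene > Holocene.
Position 2 in that ranking is Terreneuvian, which lasted 17.8 Myr.

Terreneuvian, 17.8 million years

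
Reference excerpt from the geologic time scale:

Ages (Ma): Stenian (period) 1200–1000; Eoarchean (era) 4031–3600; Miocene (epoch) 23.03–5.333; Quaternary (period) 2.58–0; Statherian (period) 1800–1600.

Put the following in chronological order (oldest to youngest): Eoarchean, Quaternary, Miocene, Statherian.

Sorting by start age (descending Ma, since larger Ma = older): Eoarchean start 4031, Statherian start 1800, Miocene start 23.03, Quaternary start 2.58.

Eoarchean, Statherian, Miocene, Quaternary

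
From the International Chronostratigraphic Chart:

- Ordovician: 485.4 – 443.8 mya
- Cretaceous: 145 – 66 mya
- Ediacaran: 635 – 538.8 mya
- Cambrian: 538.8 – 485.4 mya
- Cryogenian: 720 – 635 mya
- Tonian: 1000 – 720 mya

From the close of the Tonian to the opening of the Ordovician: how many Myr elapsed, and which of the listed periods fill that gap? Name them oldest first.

End of Tonian = 720 Ma; start of Ordovician = 485.4 Ma.
Gap = 720 − 485.4 = 234.6 Myr.
Periods wholly inside 720–485.4 Ma: Cryogenian (720–635), Ediacaran (635–538.8), Cambrian (538.8–485.4).

234.6 million years; Cryogenian, Ediacaran, Cambrian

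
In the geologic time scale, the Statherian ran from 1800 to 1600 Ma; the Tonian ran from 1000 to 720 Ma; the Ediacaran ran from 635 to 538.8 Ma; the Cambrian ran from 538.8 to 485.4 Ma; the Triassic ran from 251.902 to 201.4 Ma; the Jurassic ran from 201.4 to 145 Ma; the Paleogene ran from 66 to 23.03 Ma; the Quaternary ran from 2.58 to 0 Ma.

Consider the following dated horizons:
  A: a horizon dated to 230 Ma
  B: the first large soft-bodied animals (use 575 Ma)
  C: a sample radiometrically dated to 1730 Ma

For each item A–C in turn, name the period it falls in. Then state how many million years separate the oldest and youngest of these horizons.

Match each age against the start–end ranges in the excerpt: A = 230 Ma → Triassic (251.902–201.4); B = 575 Ma → Ediacaran (635–538.8); C = 1730 Ma → Statherian (1800–1600).
The largest age is 1730 Ma and the smallest is 230 Ma; their difference is 1500 Myr.

A — Triassic; B — Ediacaran; C — Statherian; span 1500 million years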